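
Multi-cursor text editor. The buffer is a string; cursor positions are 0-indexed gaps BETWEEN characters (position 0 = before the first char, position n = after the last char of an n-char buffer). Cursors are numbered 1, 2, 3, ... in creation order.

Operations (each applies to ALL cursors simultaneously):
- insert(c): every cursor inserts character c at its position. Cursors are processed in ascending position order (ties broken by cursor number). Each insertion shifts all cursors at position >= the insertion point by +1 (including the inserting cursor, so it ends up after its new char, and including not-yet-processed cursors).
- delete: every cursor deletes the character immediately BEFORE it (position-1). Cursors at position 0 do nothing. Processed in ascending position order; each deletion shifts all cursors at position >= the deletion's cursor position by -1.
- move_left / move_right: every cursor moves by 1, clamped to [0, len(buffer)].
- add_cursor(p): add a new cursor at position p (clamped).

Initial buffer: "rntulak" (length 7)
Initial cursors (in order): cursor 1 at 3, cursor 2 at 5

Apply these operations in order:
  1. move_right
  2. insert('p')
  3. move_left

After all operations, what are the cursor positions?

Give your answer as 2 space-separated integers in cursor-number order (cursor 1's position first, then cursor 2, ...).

After op 1 (move_right): buffer="rntulak" (len 7), cursors c1@4 c2@6, authorship .......
After op 2 (insert('p')): buffer="rntuplapk" (len 9), cursors c1@5 c2@8, authorship ....1..2.
After op 3 (move_left): buffer="rntuplapk" (len 9), cursors c1@4 c2@7, authorship ....1..2.

Answer: 4 7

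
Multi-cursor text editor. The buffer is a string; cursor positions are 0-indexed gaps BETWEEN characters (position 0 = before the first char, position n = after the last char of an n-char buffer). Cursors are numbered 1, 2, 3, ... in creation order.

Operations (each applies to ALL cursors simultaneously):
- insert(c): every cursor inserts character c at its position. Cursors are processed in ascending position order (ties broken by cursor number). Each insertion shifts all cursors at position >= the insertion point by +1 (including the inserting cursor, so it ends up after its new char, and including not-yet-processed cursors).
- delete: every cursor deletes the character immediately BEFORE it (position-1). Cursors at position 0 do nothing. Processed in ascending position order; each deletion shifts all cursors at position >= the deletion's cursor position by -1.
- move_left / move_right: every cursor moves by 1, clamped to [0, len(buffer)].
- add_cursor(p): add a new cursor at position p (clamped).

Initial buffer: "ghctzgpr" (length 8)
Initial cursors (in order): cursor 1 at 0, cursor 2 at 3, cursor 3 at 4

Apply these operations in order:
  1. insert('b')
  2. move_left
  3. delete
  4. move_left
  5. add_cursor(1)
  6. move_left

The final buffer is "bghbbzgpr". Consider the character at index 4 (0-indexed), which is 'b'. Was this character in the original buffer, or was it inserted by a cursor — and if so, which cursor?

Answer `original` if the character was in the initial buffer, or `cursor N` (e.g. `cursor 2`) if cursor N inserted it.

After op 1 (insert('b')): buffer="bghcbtbzgpr" (len 11), cursors c1@1 c2@5 c3@7, authorship 1...2.3....
After op 2 (move_left): buffer="bghcbtbzgpr" (len 11), cursors c1@0 c2@4 c3@6, authorship 1...2.3....
After op 3 (delete): buffer="bghbbzgpr" (len 9), cursors c1@0 c2@3 c3@4, authorship 1..23....
After op 4 (move_left): buffer="bghbbzgpr" (len 9), cursors c1@0 c2@2 c3@3, authorship 1..23....
After op 5 (add_cursor(1)): buffer="bghbbzgpr" (len 9), cursors c1@0 c4@1 c2@2 c3@3, authorship 1..23....
After op 6 (move_left): buffer="bghbbzgpr" (len 9), cursors c1@0 c4@0 c2@1 c3@2, authorship 1..23....
Authorship (.=original, N=cursor N): 1 . . 2 3 . . . .
Index 4: author = 3

Answer: cursor 3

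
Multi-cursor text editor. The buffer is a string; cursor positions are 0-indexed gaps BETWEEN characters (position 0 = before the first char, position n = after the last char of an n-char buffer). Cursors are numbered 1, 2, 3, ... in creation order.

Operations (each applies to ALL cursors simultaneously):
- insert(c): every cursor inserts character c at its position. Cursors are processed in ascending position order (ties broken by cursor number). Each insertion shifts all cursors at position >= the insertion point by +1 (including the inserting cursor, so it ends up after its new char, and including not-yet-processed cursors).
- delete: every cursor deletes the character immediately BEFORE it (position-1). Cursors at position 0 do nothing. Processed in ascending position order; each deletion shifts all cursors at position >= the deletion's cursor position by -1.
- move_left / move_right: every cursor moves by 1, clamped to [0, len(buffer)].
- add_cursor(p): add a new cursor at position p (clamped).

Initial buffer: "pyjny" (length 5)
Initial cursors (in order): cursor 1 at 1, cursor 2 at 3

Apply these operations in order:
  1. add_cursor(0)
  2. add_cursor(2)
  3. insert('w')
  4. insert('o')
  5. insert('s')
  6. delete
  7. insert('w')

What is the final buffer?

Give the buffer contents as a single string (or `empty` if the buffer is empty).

After op 1 (add_cursor(0)): buffer="pyjny" (len 5), cursors c3@0 c1@1 c2@3, authorship .....
After op 2 (add_cursor(2)): buffer="pyjny" (len 5), cursors c3@0 c1@1 c4@2 c2@3, authorship .....
After op 3 (insert('w')): buffer="wpwywjwny" (len 9), cursors c3@1 c1@3 c4@5 c2@7, authorship 3.1.4.2..
After op 4 (insert('o')): buffer="wopwoywojwony" (len 13), cursors c3@2 c1@5 c4@8 c2@11, authorship 33.11.44.22..
After op 5 (insert('s')): buffer="wospwosywosjwosny" (len 17), cursors c3@3 c1@7 c4@11 c2@15, authorship 333.111.444.222..
After op 6 (delete): buffer="wopwoywojwony" (len 13), cursors c3@2 c1@5 c4@8 c2@11, authorship 33.11.44.22..
After op 7 (insert('w')): buffer="wowpwowywowjwowny" (len 17), cursors c3@3 c1@7 c4@11 c2@15, authorship 333.111.444.222..

Answer: wowpwowywowjwowny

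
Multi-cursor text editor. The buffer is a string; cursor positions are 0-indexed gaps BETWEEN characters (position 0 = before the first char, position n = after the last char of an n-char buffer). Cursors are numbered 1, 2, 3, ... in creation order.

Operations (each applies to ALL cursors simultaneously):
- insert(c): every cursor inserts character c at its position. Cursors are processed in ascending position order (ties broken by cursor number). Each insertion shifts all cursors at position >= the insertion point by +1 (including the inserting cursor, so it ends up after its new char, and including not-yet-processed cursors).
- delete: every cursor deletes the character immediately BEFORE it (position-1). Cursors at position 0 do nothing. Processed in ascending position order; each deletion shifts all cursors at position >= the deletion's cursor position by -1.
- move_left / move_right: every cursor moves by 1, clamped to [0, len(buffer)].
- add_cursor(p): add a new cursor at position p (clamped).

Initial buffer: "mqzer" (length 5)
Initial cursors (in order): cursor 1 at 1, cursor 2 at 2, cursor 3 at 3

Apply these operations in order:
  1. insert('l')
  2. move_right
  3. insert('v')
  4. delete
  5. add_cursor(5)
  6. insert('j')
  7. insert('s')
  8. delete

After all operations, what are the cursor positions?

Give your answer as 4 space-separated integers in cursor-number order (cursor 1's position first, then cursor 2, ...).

Answer: 4 8 11 8

Derivation:
After op 1 (insert('l')): buffer="mlqlzler" (len 8), cursors c1@2 c2@4 c3@6, authorship .1.2.3..
After op 2 (move_right): buffer="mlqlzler" (len 8), cursors c1@3 c2@5 c3@7, authorship .1.2.3..
After op 3 (insert('v')): buffer="mlqvlzvlevr" (len 11), cursors c1@4 c2@7 c3@10, authorship .1.12.23.3.
After op 4 (delete): buffer="mlqlzler" (len 8), cursors c1@3 c2@5 c3@7, authorship .1.2.3..
After op 5 (add_cursor(5)): buffer="mlqlzler" (len 8), cursors c1@3 c2@5 c4@5 c3@7, authorship .1.2.3..
After op 6 (insert('j')): buffer="mlqjlzjjlejr" (len 12), cursors c1@4 c2@8 c4@8 c3@11, authorship .1.12.243.3.
After op 7 (insert('s')): buffer="mlqjslzjjsslejsr" (len 16), cursors c1@5 c2@11 c4@11 c3@15, authorship .1.112.24243.33.
After op 8 (delete): buffer="mlqjlzjjlejr" (len 12), cursors c1@4 c2@8 c4@8 c3@11, authorship .1.12.243.3.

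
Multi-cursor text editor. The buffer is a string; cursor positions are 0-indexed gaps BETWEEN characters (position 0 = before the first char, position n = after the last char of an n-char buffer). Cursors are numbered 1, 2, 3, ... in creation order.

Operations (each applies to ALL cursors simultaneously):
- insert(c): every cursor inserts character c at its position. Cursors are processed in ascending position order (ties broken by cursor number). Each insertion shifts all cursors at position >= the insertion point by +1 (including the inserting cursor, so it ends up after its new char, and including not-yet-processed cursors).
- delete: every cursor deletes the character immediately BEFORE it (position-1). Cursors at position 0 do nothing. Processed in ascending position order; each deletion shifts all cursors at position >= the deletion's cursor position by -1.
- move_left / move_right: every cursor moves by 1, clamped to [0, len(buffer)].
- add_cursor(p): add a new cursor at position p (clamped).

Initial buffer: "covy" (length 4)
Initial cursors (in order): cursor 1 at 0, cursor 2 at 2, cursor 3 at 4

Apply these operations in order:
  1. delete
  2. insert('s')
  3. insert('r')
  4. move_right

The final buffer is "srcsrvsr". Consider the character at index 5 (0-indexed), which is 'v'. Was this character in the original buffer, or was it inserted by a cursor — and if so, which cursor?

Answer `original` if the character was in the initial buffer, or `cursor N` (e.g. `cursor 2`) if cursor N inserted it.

Answer: original

Derivation:
After op 1 (delete): buffer="cv" (len 2), cursors c1@0 c2@1 c3@2, authorship ..
After op 2 (insert('s')): buffer="scsvs" (len 5), cursors c1@1 c2@3 c3@5, authorship 1.2.3
After op 3 (insert('r')): buffer="srcsrvsr" (len 8), cursors c1@2 c2@5 c3@8, authorship 11.22.33
After op 4 (move_right): buffer="srcsrvsr" (len 8), cursors c1@3 c2@6 c3@8, authorship 11.22.33
Authorship (.=original, N=cursor N): 1 1 . 2 2 . 3 3
Index 5: author = original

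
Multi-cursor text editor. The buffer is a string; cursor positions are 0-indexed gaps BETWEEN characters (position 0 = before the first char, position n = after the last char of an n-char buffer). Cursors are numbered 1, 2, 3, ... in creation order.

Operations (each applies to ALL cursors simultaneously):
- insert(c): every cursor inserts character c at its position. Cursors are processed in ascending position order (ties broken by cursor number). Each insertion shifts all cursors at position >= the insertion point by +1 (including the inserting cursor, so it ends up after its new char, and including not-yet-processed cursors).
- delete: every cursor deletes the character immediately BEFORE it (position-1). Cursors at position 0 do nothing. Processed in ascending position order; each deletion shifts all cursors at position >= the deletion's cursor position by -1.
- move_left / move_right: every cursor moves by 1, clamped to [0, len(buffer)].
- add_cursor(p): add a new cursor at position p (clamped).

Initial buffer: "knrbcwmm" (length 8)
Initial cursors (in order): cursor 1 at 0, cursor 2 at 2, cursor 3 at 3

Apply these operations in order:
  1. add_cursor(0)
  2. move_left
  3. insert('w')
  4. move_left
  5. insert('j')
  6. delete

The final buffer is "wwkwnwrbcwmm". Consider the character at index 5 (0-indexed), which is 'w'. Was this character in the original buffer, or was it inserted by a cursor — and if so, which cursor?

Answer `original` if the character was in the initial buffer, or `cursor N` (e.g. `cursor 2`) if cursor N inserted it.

After op 1 (add_cursor(0)): buffer="knrbcwmm" (len 8), cursors c1@0 c4@0 c2@2 c3@3, authorship ........
After op 2 (move_left): buffer="knrbcwmm" (len 8), cursors c1@0 c4@0 c2@1 c3@2, authorship ........
After op 3 (insert('w')): buffer="wwkwnwrbcwmm" (len 12), cursors c1@2 c4@2 c2@4 c3@6, authorship 14.2.3......
After op 4 (move_left): buffer="wwkwnwrbcwmm" (len 12), cursors c1@1 c4@1 c2@3 c3@5, authorship 14.2.3......
After op 5 (insert('j')): buffer="wjjwkjwnjwrbcwmm" (len 16), cursors c1@3 c4@3 c2@6 c3@9, authorship 1144.22.33......
After op 6 (delete): buffer="wwkwnwrbcwmm" (len 12), cursors c1@1 c4@1 c2@3 c3@5, authorship 14.2.3......
Authorship (.=original, N=cursor N): 1 4 . 2 . 3 . . . . . .
Index 5: author = 3

Answer: cursor 3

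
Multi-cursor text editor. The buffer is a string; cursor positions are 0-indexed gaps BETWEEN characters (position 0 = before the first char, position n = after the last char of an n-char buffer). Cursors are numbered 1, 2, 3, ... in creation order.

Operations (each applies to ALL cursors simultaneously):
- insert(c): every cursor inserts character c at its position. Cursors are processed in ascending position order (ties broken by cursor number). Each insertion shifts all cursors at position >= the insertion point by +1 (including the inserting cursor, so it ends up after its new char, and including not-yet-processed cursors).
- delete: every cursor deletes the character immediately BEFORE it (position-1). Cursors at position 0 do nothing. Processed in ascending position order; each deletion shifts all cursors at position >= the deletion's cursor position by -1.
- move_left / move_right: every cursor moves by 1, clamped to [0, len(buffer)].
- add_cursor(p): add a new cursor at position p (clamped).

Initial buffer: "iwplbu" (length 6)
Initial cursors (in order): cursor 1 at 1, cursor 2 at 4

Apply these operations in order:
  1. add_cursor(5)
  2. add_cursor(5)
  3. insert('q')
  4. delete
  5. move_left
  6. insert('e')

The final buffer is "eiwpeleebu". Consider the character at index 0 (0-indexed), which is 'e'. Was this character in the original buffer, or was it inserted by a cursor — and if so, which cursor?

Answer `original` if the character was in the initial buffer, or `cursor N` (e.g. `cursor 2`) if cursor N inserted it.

After op 1 (add_cursor(5)): buffer="iwplbu" (len 6), cursors c1@1 c2@4 c3@5, authorship ......
After op 2 (add_cursor(5)): buffer="iwplbu" (len 6), cursors c1@1 c2@4 c3@5 c4@5, authorship ......
After op 3 (insert('q')): buffer="iqwplqbqqu" (len 10), cursors c1@2 c2@6 c3@9 c4@9, authorship .1...2.34.
After op 4 (delete): buffer="iwplbu" (len 6), cursors c1@1 c2@4 c3@5 c4@5, authorship ......
After op 5 (move_left): buffer="iwplbu" (len 6), cursors c1@0 c2@3 c3@4 c4@4, authorship ......
After op 6 (insert('e')): buffer="eiwpeleebu" (len 10), cursors c1@1 c2@5 c3@8 c4@8, authorship 1...2.34..
Authorship (.=original, N=cursor N): 1 . . . 2 . 3 4 . .
Index 0: author = 1

Answer: cursor 1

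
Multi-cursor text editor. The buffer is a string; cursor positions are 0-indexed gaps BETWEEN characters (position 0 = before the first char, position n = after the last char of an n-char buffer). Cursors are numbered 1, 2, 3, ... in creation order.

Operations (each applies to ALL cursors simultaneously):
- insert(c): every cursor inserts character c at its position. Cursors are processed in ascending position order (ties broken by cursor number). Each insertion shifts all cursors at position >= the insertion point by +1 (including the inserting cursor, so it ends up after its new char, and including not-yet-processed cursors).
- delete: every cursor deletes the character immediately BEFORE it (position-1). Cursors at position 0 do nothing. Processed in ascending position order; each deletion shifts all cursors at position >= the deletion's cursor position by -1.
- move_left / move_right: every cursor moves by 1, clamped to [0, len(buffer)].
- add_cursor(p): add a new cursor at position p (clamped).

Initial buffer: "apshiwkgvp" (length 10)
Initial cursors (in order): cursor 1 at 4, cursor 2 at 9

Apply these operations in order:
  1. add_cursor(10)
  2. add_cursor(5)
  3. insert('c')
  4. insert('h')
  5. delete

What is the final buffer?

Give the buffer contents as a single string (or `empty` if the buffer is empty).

Answer: apshcicwkgvcpc

Derivation:
After op 1 (add_cursor(10)): buffer="apshiwkgvp" (len 10), cursors c1@4 c2@9 c3@10, authorship ..........
After op 2 (add_cursor(5)): buffer="apshiwkgvp" (len 10), cursors c1@4 c4@5 c2@9 c3@10, authorship ..........
After op 3 (insert('c')): buffer="apshcicwkgvcpc" (len 14), cursors c1@5 c4@7 c2@12 c3@14, authorship ....1.4....2.3
After op 4 (insert('h')): buffer="apshchichwkgvchpch" (len 18), cursors c1@6 c4@9 c2@15 c3@18, authorship ....11.44....22.33
After op 5 (delete): buffer="apshcicwkgvcpc" (len 14), cursors c1@5 c4@7 c2@12 c3@14, authorship ....1.4....2.3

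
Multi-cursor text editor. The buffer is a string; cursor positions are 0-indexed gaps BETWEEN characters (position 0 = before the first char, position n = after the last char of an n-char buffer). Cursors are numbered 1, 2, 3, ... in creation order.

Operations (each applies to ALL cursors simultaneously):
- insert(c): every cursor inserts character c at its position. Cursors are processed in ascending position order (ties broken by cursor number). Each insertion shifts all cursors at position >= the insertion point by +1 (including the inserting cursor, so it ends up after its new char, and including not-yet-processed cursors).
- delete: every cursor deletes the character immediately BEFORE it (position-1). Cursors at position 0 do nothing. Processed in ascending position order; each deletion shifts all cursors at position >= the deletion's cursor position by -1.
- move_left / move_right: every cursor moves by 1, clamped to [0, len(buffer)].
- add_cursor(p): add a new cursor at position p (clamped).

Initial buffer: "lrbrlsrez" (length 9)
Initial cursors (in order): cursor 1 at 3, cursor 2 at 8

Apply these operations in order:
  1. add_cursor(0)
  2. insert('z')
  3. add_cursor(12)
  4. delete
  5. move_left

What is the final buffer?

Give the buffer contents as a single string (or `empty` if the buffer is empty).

Answer: lrbrlsre

Derivation:
After op 1 (add_cursor(0)): buffer="lrbrlsrez" (len 9), cursors c3@0 c1@3 c2@8, authorship .........
After op 2 (insert('z')): buffer="zlrbzrlsrezz" (len 12), cursors c3@1 c1@5 c2@11, authorship 3...1.....2.
After op 3 (add_cursor(12)): buffer="zlrbzrlsrezz" (len 12), cursors c3@1 c1@5 c2@11 c4@12, authorship 3...1.....2.
After op 4 (delete): buffer="lrbrlsre" (len 8), cursors c3@0 c1@3 c2@8 c4@8, authorship ........
After op 5 (move_left): buffer="lrbrlsre" (len 8), cursors c3@0 c1@2 c2@7 c4@7, authorship ........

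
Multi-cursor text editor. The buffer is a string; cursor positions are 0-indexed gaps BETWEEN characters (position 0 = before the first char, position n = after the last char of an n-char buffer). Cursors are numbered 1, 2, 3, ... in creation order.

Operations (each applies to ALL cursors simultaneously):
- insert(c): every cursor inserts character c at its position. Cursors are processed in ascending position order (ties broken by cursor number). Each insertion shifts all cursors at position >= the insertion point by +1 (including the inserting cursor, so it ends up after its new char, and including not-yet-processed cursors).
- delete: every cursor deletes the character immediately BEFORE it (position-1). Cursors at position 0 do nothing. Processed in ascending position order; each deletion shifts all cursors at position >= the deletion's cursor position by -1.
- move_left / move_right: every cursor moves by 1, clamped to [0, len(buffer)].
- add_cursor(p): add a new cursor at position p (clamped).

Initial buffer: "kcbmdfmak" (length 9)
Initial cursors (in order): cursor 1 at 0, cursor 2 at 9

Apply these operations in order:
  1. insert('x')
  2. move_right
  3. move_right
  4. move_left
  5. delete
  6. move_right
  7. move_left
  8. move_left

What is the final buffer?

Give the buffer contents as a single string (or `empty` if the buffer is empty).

Answer: xcbmdfmax

Derivation:
After op 1 (insert('x')): buffer="xkcbmdfmakx" (len 11), cursors c1@1 c2@11, authorship 1.........2
After op 2 (move_right): buffer="xkcbmdfmakx" (len 11), cursors c1@2 c2@11, authorship 1.........2
After op 3 (move_right): buffer="xkcbmdfmakx" (len 11), cursors c1@3 c2@11, authorship 1.........2
After op 4 (move_left): buffer="xkcbmdfmakx" (len 11), cursors c1@2 c2@10, authorship 1.........2
After op 5 (delete): buffer="xcbmdfmax" (len 9), cursors c1@1 c2@8, authorship 1.......2
After op 6 (move_right): buffer="xcbmdfmax" (len 9), cursors c1@2 c2@9, authorship 1.......2
After op 7 (move_left): buffer="xcbmdfmax" (len 9), cursors c1@1 c2@8, authorship 1.......2
After op 8 (move_left): buffer="xcbmdfmax" (len 9), cursors c1@0 c2@7, authorship 1.......2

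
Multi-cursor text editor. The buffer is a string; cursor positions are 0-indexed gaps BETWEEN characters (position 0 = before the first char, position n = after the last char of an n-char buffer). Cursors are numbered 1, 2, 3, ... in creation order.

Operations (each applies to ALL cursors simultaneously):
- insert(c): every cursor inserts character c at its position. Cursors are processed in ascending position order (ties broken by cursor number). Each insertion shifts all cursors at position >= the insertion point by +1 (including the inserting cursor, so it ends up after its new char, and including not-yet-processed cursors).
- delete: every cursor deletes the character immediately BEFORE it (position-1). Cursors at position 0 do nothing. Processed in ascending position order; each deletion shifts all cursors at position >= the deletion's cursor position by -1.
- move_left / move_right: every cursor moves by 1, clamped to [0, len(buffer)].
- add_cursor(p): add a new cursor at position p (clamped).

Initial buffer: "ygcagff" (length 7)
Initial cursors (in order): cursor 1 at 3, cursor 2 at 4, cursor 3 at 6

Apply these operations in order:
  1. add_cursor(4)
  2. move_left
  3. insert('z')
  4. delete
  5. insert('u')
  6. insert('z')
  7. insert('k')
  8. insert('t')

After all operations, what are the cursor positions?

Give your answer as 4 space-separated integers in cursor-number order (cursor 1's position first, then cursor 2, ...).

Answer: 6 15 21 15

Derivation:
After op 1 (add_cursor(4)): buffer="ygcagff" (len 7), cursors c1@3 c2@4 c4@4 c3@6, authorship .......
After op 2 (move_left): buffer="ygcagff" (len 7), cursors c1@2 c2@3 c4@3 c3@5, authorship .......
After op 3 (insert('z')): buffer="ygzczzagzff" (len 11), cursors c1@3 c2@6 c4@6 c3@9, authorship ..1.24..3..
After op 4 (delete): buffer="ygcagff" (len 7), cursors c1@2 c2@3 c4@3 c3@5, authorship .......
After op 5 (insert('u')): buffer="ygucuuaguff" (len 11), cursors c1@3 c2@6 c4@6 c3@9, authorship ..1.24..3..
After op 6 (insert('z')): buffer="yguzcuuzzaguzff" (len 15), cursors c1@4 c2@9 c4@9 c3@13, authorship ..11.2424..33..
After op 7 (insert('k')): buffer="yguzkcuuzzkkaguzkff" (len 19), cursors c1@5 c2@12 c4@12 c3@17, authorship ..111.242424..333..
After op 8 (insert('t')): buffer="yguzktcuuzzkkttaguzktff" (len 23), cursors c1@6 c2@15 c4@15 c3@21, authorship ..1111.24242424..3333..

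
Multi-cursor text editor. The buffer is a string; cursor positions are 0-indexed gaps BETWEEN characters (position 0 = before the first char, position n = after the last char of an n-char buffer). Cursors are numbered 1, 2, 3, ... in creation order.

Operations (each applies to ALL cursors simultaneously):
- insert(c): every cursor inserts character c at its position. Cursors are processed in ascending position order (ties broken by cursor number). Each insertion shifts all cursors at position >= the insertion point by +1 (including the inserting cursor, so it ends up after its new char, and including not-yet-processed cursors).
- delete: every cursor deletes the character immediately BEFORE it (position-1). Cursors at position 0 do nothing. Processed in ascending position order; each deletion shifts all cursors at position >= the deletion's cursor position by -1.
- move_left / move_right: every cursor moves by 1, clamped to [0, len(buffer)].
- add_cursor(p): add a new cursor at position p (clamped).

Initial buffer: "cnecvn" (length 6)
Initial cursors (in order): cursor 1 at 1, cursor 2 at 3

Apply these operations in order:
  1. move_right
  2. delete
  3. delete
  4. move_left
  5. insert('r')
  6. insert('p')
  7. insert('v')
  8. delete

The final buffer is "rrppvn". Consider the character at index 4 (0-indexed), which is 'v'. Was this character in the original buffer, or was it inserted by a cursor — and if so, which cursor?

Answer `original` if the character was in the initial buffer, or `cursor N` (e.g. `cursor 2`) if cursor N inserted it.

After op 1 (move_right): buffer="cnecvn" (len 6), cursors c1@2 c2@4, authorship ......
After op 2 (delete): buffer="cevn" (len 4), cursors c1@1 c2@2, authorship ....
After op 3 (delete): buffer="vn" (len 2), cursors c1@0 c2@0, authorship ..
After op 4 (move_left): buffer="vn" (len 2), cursors c1@0 c2@0, authorship ..
After op 5 (insert('r')): buffer="rrvn" (len 4), cursors c1@2 c2@2, authorship 12..
After op 6 (insert('p')): buffer="rrppvn" (len 6), cursors c1@4 c2@4, authorship 1212..
After op 7 (insert('v')): buffer="rrppvvvn" (len 8), cursors c1@6 c2@6, authorship 121212..
After op 8 (delete): buffer="rrppvn" (len 6), cursors c1@4 c2@4, authorship 1212..
Authorship (.=original, N=cursor N): 1 2 1 2 . .
Index 4: author = original

Answer: original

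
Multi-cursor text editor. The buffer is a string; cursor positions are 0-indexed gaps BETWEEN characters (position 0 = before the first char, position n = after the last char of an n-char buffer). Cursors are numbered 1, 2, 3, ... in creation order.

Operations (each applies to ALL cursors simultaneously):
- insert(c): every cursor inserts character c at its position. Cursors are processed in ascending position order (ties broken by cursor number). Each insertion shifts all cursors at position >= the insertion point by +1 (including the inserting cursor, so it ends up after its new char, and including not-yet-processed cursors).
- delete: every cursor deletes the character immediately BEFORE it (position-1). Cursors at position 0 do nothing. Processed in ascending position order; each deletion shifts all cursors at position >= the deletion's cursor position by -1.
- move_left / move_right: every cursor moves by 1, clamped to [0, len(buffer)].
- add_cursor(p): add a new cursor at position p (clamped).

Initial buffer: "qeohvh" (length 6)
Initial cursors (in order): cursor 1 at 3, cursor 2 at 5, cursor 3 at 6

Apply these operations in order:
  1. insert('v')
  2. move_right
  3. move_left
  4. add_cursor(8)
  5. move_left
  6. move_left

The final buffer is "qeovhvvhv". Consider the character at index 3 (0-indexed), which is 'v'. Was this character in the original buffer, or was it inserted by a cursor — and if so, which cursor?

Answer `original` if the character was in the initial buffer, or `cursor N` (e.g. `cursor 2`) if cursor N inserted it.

Answer: cursor 1

Derivation:
After op 1 (insert('v')): buffer="qeovhvvhv" (len 9), cursors c1@4 c2@7 c3@9, authorship ...1..2.3
After op 2 (move_right): buffer="qeovhvvhv" (len 9), cursors c1@5 c2@8 c3@9, authorship ...1..2.3
After op 3 (move_left): buffer="qeovhvvhv" (len 9), cursors c1@4 c2@7 c3@8, authorship ...1..2.3
After op 4 (add_cursor(8)): buffer="qeovhvvhv" (len 9), cursors c1@4 c2@7 c3@8 c4@8, authorship ...1..2.3
After op 5 (move_left): buffer="qeovhvvhv" (len 9), cursors c1@3 c2@6 c3@7 c4@7, authorship ...1..2.3
After op 6 (move_left): buffer="qeovhvvhv" (len 9), cursors c1@2 c2@5 c3@6 c4@6, authorship ...1..2.3
Authorship (.=original, N=cursor N): . . . 1 . . 2 . 3
Index 3: author = 1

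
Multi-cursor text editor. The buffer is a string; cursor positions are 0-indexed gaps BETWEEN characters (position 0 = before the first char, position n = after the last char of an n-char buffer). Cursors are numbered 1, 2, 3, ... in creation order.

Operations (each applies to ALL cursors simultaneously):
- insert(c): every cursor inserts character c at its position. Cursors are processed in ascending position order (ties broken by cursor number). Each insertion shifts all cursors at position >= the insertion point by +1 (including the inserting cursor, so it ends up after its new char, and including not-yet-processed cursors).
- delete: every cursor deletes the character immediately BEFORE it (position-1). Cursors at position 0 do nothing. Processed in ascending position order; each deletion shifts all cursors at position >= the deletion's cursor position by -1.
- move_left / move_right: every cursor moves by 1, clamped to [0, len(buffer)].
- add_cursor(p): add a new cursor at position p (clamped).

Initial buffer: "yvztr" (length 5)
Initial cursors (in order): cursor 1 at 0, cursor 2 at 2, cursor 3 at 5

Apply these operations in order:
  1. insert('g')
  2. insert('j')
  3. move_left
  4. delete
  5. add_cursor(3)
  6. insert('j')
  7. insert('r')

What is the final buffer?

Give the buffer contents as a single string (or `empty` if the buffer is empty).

Answer: jrjyvjjrrjztrjrj

Derivation:
After op 1 (insert('g')): buffer="gyvgztrg" (len 8), cursors c1@1 c2@4 c3@8, authorship 1..2...3
After op 2 (insert('j')): buffer="gjyvgjztrgj" (len 11), cursors c1@2 c2@6 c3@11, authorship 11..22...33
After op 3 (move_left): buffer="gjyvgjztrgj" (len 11), cursors c1@1 c2@5 c3@10, authorship 11..22...33
After op 4 (delete): buffer="jyvjztrj" (len 8), cursors c1@0 c2@3 c3@7, authorship 1..2...3
After op 5 (add_cursor(3)): buffer="jyvjztrj" (len 8), cursors c1@0 c2@3 c4@3 c3@7, authorship 1..2...3
After op 6 (insert('j')): buffer="jjyvjjjztrjj" (len 12), cursors c1@1 c2@6 c4@6 c3@11, authorship 11..242...33
After op 7 (insert('r')): buffer="jrjyvjjrrjztrjrj" (len 16), cursors c1@2 c2@9 c4@9 c3@15, authorship 111..24242...333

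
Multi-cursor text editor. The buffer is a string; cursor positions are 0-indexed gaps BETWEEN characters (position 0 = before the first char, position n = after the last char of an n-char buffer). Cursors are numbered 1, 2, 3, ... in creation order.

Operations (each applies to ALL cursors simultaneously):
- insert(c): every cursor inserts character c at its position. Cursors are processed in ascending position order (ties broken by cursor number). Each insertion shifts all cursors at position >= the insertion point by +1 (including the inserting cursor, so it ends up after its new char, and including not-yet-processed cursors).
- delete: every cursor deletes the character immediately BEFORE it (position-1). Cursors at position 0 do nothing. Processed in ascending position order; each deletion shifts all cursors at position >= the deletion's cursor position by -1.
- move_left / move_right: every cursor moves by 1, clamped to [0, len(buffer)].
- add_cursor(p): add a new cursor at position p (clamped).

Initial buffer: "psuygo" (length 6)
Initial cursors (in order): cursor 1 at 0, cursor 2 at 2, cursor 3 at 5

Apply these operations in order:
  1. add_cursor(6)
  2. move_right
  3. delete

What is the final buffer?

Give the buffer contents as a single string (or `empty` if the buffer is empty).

Answer: sy

Derivation:
After op 1 (add_cursor(6)): buffer="psuygo" (len 6), cursors c1@0 c2@2 c3@5 c4@6, authorship ......
After op 2 (move_right): buffer="psuygo" (len 6), cursors c1@1 c2@3 c3@6 c4@6, authorship ......
After op 3 (delete): buffer="sy" (len 2), cursors c1@0 c2@1 c3@2 c4@2, authorship ..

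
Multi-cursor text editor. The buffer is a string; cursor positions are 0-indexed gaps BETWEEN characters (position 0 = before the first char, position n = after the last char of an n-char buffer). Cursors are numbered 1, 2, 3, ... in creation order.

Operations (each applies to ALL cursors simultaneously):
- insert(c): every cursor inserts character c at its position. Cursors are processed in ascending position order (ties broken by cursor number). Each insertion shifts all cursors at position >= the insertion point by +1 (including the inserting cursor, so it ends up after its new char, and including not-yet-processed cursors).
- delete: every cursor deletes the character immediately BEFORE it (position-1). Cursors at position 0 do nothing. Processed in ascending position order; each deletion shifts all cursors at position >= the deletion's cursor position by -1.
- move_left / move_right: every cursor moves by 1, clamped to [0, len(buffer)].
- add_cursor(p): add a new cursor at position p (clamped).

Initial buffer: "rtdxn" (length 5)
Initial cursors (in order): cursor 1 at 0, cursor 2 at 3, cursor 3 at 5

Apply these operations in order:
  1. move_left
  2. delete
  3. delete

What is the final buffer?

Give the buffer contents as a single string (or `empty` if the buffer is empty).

Answer: n

Derivation:
After op 1 (move_left): buffer="rtdxn" (len 5), cursors c1@0 c2@2 c3@4, authorship .....
After op 2 (delete): buffer="rdn" (len 3), cursors c1@0 c2@1 c3@2, authorship ...
After op 3 (delete): buffer="n" (len 1), cursors c1@0 c2@0 c3@0, authorship .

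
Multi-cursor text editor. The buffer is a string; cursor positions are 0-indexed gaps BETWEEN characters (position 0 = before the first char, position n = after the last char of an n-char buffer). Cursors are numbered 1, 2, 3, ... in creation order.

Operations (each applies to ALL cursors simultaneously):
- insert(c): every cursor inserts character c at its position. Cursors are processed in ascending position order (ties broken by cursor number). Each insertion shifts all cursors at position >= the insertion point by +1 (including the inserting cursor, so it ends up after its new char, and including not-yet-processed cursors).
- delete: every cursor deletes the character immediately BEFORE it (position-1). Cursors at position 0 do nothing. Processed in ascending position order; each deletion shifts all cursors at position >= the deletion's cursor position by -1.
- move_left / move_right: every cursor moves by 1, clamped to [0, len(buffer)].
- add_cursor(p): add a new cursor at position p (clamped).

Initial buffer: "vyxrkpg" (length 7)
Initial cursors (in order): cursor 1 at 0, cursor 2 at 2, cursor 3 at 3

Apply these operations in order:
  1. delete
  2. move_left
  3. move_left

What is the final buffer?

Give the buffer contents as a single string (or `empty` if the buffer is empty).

After op 1 (delete): buffer="vrkpg" (len 5), cursors c1@0 c2@1 c3@1, authorship .....
After op 2 (move_left): buffer="vrkpg" (len 5), cursors c1@0 c2@0 c3@0, authorship .....
After op 3 (move_left): buffer="vrkpg" (len 5), cursors c1@0 c2@0 c3@0, authorship .....

Answer: vrkpg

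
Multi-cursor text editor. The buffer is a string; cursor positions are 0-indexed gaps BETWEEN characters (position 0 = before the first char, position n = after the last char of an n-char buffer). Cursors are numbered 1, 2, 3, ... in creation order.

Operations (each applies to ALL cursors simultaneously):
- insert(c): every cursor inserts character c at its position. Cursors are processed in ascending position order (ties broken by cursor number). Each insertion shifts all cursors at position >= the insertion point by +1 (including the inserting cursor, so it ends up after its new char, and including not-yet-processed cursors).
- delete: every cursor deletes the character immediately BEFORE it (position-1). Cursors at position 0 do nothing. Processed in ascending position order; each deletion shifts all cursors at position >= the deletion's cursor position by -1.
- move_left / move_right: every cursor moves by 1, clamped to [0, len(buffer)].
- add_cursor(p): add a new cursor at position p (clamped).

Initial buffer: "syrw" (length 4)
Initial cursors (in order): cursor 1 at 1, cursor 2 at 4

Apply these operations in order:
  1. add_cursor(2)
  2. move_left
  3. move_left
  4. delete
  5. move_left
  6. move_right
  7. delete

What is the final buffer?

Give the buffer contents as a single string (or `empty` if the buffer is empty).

Answer: rw

Derivation:
After op 1 (add_cursor(2)): buffer="syrw" (len 4), cursors c1@1 c3@2 c2@4, authorship ....
After op 2 (move_left): buffer="syrw" (len 4), cursors c1@0 c3@1 c2@3, authorship ....
After op 3 (move_left): buffer="syrw" (len 4), cursors c1@0 c3@0 c2@2, authorship ....
After op 4 (delete): buffer="srw" (len 3), cursors c1@0 c3@0 c2@1, authorship ...
After op 5 (move_left): buffer="srw" (len 3), cursors c1@0 c2@0 c3@0, authorship ...
After op 6 (move_right): buffer="srw" (len 3), cursors c1@1 c2@1 c3@1, authorship ...
After op 7 (delete): buffer="rw" (len 2), cursors c1@0 c2@0 c3@0, authorship ..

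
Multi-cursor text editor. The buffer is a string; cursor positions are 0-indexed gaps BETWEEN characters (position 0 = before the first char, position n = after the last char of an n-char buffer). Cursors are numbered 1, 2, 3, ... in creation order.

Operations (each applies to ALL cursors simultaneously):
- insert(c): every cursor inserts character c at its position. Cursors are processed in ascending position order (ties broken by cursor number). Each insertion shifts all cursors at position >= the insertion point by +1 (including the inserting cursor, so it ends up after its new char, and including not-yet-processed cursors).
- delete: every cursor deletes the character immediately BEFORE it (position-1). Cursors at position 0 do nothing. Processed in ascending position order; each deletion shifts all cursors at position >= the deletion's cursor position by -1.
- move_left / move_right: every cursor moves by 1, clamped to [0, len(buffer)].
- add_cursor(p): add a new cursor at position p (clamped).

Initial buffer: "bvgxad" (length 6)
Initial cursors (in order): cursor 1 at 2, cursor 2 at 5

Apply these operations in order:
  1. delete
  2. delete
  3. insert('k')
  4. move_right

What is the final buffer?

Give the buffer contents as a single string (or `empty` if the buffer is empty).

After op 1 (delete): buffer="bgxd" (len 4), cursors c1@1 c2@3, authorship ....
After op 2 (delete): buffer="gd" (len 2), cursors c1@0 c2@1, authorship ..
After op 3 (insert('k')): buffer="kgkd" (len 4), cursors c1@1 c2@3, authorship 1.2.
After op 4 (move_right): buffer="kgkd" (len 4), cursors c1@2 c2@4, authorship 1.2.

Answer: kgkd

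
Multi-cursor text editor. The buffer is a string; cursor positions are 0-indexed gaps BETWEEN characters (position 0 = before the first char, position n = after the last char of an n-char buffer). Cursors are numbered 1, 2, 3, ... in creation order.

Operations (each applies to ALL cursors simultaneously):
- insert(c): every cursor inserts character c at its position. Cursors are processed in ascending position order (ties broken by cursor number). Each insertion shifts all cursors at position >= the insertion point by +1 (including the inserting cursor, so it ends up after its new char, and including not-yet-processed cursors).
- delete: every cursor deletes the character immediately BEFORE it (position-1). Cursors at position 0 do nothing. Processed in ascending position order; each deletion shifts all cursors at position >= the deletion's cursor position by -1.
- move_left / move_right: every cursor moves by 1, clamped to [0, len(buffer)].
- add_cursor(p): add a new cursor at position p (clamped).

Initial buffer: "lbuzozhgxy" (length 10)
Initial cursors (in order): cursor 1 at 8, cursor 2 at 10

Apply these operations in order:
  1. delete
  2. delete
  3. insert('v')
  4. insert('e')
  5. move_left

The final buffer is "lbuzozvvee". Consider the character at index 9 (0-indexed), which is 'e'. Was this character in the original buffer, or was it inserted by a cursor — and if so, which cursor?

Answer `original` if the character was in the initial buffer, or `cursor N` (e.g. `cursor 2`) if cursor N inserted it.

Answer: cursor 2

Derivation:
After op 1 (delete): buffer="lbuzozhx" (len 8), cursors c1@7 c2@8, authorship ........
After op 2 (delete): buffer="lbuzoz" (len 6), cursors c1@6 c2@6, authorship ......
After op 3 (insert('v')): buffer="lbuzozvv" (len 8), cursors c1@8 c2@8, authorship ......12
After op 4 (insert('e')): buffer="lbuzozvvee" (len 10), cursors c1@10 c2@10, authorship ......1212
After op 5 (move_left): buffer="lbuzozvvee" (len 10), cursors c1@9 c2@9, authorship ......1212
Authorship (.=original, N=cursor N): . . . . . . 1 2 1 2
Index 9: author = 2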